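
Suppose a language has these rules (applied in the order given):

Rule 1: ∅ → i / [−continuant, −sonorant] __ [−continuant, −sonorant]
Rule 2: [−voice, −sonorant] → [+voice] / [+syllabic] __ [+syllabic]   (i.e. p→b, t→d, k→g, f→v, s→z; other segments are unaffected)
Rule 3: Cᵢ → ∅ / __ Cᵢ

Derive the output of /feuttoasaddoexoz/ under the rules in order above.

Rule 1 (stop-cluster i-epenthesis): /t/ and /t/ form a stop–stop cluster, so [i] is inserted between them. /d/ and /d/ form a stop–stop cluster, so [i] is inserted between them. /feuttoasaddoexoz/ → feutitoasadidoexoz.
Rule 2 (intervocalic voicing): /t/ is a voiceless obstruent between vowels /u/ and /i/, so it voices to [d]. /t/ is a voiceless obstruent between vowels /i/ and /o/, so it voices to [d]. /s/ is a voiceless obstruent between vowels /a/ and /a/, so it voices to [z]. /feutitoasadidoexoz/ → feudidoazadidoexoz.
Rule 3 (degemination): no segment meets the environment; /feudidoazadidoexoz/ is unchanged.

feudidoazadidoexoz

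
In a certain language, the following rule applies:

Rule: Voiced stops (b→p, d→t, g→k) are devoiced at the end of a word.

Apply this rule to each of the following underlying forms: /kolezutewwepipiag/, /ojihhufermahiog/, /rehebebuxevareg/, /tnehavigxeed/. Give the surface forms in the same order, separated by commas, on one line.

/kolezutewwepipiag/: /g/ is a voiced stop in word-final position, so it devoices to [k]. → [kolezutewwepipiak].
/ojihhufermahiog/: /g/ is a voiced stop in word-final position, so it devoices to [k]. → [ojihhufermahiok].
/rehebebuxevareg/: /g/ is a voiced stop in word-final position, so it devoices to [k]. → [rehebebuxevarek].
/tnehavigxeed/: /d/ is a voiced stop in word-final position, so it devoices to [t]. → [tnehavigxeet].

kolezutewwepipiak, ojihhufermahiok, rehebebuxevarek, tnehavigxeet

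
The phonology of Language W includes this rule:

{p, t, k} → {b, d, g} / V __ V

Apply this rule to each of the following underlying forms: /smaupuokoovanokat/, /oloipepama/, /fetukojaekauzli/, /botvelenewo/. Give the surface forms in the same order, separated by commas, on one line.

smaubuogoovanogat, oloibebama, fedugojaegauzli, botvelenewo

/smaupuokoovanokat/: /p/ is a voiceless stop between vowels /u/ and /u/, so it voices to [b]. /k/ is a voiceless stop between vowels /o/ and /o/, so it voices to [g]. /k/ is a voiceless stop between vowels /o/ and /a/, so it voices to [g]. → [smaubuogoovanogat].
/oloipepama/: /p/ is a voiceless stop between vowels /i/ and /e/, so it voices to [b]. /p/ is a voiceless stop between vowels /e/ and /a/, so it voices to [b]. → [oloibebama].
/fetukojaekauzli/: /t/ is a voiceless stop between vowels /e/ and /u/, so it voices to [d]. /k/ is a voiceless stop between vowels /u/ and /o/, so it voices to [g]. /k/ is a voiceless stop between vowels /e/ and /a/, so it voices to [g]. → [fedugojaegauzli].
/botvelenewo/: the rule's environment is not met; surfaces unchanged as [botvelenewo].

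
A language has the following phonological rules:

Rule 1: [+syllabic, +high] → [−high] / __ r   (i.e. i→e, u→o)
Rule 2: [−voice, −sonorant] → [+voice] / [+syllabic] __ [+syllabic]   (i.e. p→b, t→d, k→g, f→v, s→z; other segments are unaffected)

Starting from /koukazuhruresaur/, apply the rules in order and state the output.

kougazuhrorezaor

Rule 1 (pre-rhotic lowering): /u/ is a high vowel immediately before /r/, so it lowers to [o]. /u/ is a high vowel immediately before /r/, so it lowers to [o]. /koukazuhruresaur/ → koukazuhroresaor.
Rule 2 (intervocalic voicing): /k/ is a voiceless obstruent between vowels /u/ and /a/, so it voices to [g]. /s/ is a voiceless obstruent between vowels /e/ and /a/, so it voices to [z]. /koukazuhroresaor/ → kougazuhrorezaor.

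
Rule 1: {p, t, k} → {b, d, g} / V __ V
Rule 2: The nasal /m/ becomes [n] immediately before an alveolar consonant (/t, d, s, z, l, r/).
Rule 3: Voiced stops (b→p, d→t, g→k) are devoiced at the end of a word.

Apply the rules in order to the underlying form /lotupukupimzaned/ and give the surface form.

lodubugubinzanet

Rule 1 (intervocalic voicing): /t/ is a voiceless stop between vowels /o/ and /u/, so it voices to [d]. /p/ is a voiceless stop between vowels /u/ and /u/, so it voices to [b]. /k/ is a voiceless stop between vowels /u/ and /u/, so it voices to [g]. /p/ is a voiceless stop between vowels /u/ and /i/, so it voices to [b]. /lotupukupimzaned/ → lodubugubimzaned.
Rule 2 (nasal place assimilation): /m/ precedes the alveolar consonant /z/, so it assimilates in place to [n]. /lodubugubimzaned/ → lodubugubinzaned.
Rule 3 (final devoicing): /d/ is a voiced stop in word-final position, so it devoices to [t]. /lodubugubinzaned/ → lodubugubinzanet.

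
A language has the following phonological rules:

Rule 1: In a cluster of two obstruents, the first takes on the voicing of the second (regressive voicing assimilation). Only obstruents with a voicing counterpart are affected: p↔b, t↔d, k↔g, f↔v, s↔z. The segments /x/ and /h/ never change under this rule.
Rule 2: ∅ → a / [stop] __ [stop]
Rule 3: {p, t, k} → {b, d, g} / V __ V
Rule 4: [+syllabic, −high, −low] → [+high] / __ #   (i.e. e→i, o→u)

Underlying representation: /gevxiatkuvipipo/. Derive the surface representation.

gefxiadaguvibibu

Rule 1 (regressive voicing assimilation): /v/ precedes the voiceless obstruent /x/, so it devoices to [f] by assimilation. /gevxiatkuvipipo/ → gefxiatkuvipipo.
Rule 2 (stop-cluster a-epenthesis): /t/ and /k/ form a stop–stop cluster, so [a] is inserted between them. /gefxiatkuvipipo/ → gefxiatakuvipipo.
Rule 3 (intervocalic voicing): /t/ is a voiceless stop between vowels /a/ and /a/, so it voices to [d]. /k/ is a voiceless stop between vowels /a/ and /u/, so it voices to [g]. /p/ is a voiceless stop between vowels /i/ and /i/, so it voices to [b]. /p/ is a voiceless stop between vowels /i/ and /o/, so it voices to [b]. /gefxiatakuvipipo/ → gefxiadaguvibibo.
Rule 4 (final vowel raising): /o/ is a mid vowel in word-final position, so it raises to [u]. /gefxiadaguvibibo/ → gefxiadaguvibibu.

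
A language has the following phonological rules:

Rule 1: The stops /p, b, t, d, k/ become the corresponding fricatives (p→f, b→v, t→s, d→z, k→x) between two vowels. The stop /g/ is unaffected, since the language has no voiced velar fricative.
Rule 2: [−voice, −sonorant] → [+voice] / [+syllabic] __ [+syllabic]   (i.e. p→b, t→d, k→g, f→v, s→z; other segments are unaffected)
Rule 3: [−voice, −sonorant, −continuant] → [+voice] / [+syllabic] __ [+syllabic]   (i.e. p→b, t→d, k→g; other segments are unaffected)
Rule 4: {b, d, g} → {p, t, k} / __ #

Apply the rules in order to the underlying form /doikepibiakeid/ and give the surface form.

Rule 1 (intervocalic spirantization): /k/ is a stop between vowels /i/ and /e/, so it spirantizes to the fricative [x]. /p/ is a stop between vowels /e/ and /i/, so it spirantizes to the fricative [f]. /b/ is a stop between vowels /i/ and /i/, so it spirantizes to the fricative [v]. /k/ is a stop between vowels /a/ and /e/, so it spirantizes to the fricative [x]. /doikepibiakeid/ → doixefiviaxeid.
Rule 2 (intervocalic voicing): /f/ is a voiceless obstruent between vowels /e/ and /i/, so it voices to [v]. /doixefiviaxeid/ → doixeviviaxeid.
Rule 3 (intervocalic voicing): no segment meets the environment; /doixeviviaxeid/ is unchanged.
Rule 4 (final devoicing): /d/ is a voiced stop in word-final position, so it devoices to [t]. /doixeviviaxeid/ → doixeviviaxeit.

doixeviviaxeit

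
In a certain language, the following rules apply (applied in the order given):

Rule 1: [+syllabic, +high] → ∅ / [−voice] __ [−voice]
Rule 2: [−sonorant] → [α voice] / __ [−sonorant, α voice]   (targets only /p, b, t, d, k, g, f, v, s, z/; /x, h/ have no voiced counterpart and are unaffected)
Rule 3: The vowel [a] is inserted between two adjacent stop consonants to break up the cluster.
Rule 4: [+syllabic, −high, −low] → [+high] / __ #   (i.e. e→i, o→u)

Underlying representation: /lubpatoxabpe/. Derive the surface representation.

lupapatoxapapi

Rule 1 (high vowel syncope): no segment meets the environment; /lubpatoxabpe/ is unchanged.
Rule 2 (regressive voicing assimilation): /b/ precedes the voiceless obstruent /p/, so it devoices to [p] by assimilation. /b/ precedes the voiceless obstruent /p/, so it devoices to [p] by assimilation. /lubpatoxabpe/ → luppatoxappe.
Rule 3 (stop-cluster a-epenthesis): /p/ and /p/ form a stop–stop cluster, so [a] is inserted between them. /p/ and /p/ form a stop–stop cluster, so [a] is inserted between them. /luppatoxappe/ → lupapatoxapape.
Rule 4 (final vowel raising): /e/ is a mid vowel in word-final position, so it raises to [i]. /lupapatoxapape/ → lupapatoxapapi.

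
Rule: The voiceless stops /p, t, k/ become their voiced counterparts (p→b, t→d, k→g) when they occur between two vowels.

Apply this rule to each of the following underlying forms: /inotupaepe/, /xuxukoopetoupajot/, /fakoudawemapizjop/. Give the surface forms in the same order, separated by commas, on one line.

/inotupaepe/: /t/ is a voiceless stop between vowels /o/ and /u/, so it voices to [d]. /p/ is a voiceless stop between vowels /u/ and /a/, so it voices to [b]. /p/ is a voiceless stop between vowels /e/ and /e/, so it voices to [b]. → [inodubaebe].
/xuxukoopetoupajot/: /k/ is a voiceless stop between vowels /u/ and /o/, so it voices to [g]. /p/ is a voiceless stop between vowels /o/ and /e/, so it voices to [b]. /t/ is a voiceless stop between vowels /e/ and /o/, so it voices to [d]. /p/ is a voiceless stop between vowels /u/ and /a/, so it voices to [b]. → [xuxugoobedoubajot].
/fakoudawemapizjop/: /k/ is a voiceless stop between vowels /a/ and /o/, so it voices to [g]. /p/ is a voiceless stop between vowels /a/ and /i/, so it voices to [b]. → [fagoudawemabizjop].

inodubaebe, xuxugoobedoubajot, fagoudawemabizjop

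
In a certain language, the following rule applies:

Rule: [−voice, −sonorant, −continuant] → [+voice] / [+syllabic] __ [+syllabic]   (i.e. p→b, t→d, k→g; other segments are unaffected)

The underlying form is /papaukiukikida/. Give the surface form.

pabaugiugigida

Scanning /papaukiukikida/: /p/ at position 1 is not in the conditioning environment; /p/ is a voiceless stop between vowels /a/ and /a/, so it voices to [b]; /k/ is a voiceless stop between vowels /u/ and /i/, so it voices to [g]; /k/ is a voiceless stop between vowels /u/ and /i/, so it voices to [g]; /k/ is a voiceless stop between vowels /i/ and /i/, so it voices to [g].
Result: [pabaugiugigida].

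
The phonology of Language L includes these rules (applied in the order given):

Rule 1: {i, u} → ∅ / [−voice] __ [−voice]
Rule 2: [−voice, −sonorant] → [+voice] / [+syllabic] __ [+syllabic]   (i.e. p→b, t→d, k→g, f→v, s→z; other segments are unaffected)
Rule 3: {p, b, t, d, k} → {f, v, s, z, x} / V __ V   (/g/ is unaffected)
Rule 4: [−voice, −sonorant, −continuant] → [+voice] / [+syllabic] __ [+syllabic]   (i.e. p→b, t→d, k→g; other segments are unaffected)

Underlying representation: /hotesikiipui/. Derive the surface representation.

hozeskiivui

Rule 1 (high vowel syncope): /i/ is a high vowel flanked by voiceless consonants /s/ and /k/, so it deletes. /hotesikiipui/ → hoteskiipui.
Rule 2 (intervocalic voicing): /t/ is a voiceless obstruent between vowels /o/ and /e/, so it voices to [d]. /p/ is a voiceless obstruent between vowels /i/ and /u/, so it voices to [b]. /hoteskiipui/ → hodeskiibui.
Rule 3 (intervocalic spirantization): /d/ is a stop between vowels /o/ and /e/, so it spirantizes to the fricative [z]. /b/ is a stop between vowels /i/ and /u/, so it spirantizes to the fricative [v]. /hodeskiibui/ → hozeskiivui.
Rule 4 (intervocalic voicing): no segment meets the environment; /hozeskiivui/ is unchanged.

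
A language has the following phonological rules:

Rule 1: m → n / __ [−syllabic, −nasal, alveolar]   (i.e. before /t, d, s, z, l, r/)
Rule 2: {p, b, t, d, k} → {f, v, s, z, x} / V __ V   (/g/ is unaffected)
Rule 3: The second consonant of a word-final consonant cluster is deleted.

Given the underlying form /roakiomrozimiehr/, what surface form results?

roaxionrozimieh

Rule 1 (nasal place assimilation): /m/ precedes the alveolar consonant /r/, so it assimilates in place to [n]. /roakiomrozimiehr/ → roakionrozimiehr.
Rule 2 (intervocalic spirantization): /k/ is a stop between vowels /a/ and /i/, so it spirantizes to the fricative [x]. /roakionrozimiehr/ → roaxionrozimiehr.
Rule 3 (final cluster simplification): /r/ is the second consonant of a word-final cluster /hr/, so it deletes. /roaxionrozimiehr/ → roaxionrozimieh.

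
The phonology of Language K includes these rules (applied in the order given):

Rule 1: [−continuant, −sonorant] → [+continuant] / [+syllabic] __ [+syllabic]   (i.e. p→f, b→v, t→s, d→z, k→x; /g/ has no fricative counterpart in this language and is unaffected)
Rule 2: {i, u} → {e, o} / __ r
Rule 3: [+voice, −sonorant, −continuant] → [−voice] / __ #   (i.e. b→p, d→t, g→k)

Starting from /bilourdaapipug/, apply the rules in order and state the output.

biloordaafifuk

Rule 1 (intervocalic spirantization): /p/ is a stop between vowels /a/ and /i/, so it spirantizes to the fricative [f]. /p/ is a stop between vowels /i/ and /u/, so it spirantizes to the fricative [f]. /bilourdaapipug/ → bilourdaafifug.
Rule 2 (pre-rhotic lowering): /u/ is a high vowel immediately before /r/, so it lowers to [o]. /bilourdaafifug/ → biloordaafifug.
Rule 3 (final devoicing): /g/ is a voiced stop in word-final position, so it devoices to [k]. /biloordaafifug/ → biloordaafifuk.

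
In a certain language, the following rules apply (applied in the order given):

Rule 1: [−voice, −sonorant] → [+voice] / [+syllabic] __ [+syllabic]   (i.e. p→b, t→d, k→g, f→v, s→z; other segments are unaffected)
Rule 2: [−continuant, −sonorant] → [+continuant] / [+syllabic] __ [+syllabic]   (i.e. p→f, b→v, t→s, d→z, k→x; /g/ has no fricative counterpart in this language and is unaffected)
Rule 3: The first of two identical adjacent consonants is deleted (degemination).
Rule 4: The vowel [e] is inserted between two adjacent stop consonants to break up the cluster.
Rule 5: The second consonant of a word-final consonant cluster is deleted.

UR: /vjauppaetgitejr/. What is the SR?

vjaupaetegizej

Rule 1 (intervocalic voicing): /t/ is a voiceless obstruent between vowels /i/ and /e/, so it voices to [d]. /vjauppaetgitejr/ → vjauppaetgidejr.
Rule 2 (intervocalic spirantization): /d/ is a stop between vowels /i/ and /e/, so it spirantizes to the fricative [z]. /vjauppaetgidejr/ → vjauppaetgizejr.
Rule 3 (degemination): /pp/ is a geminate; the first /p/ deletes. /vjauppaetgizejr/ → vjaupaetgizejr.
Rule 4 (stop-cluster e-epenthesis): /t/ and /g/ form a stop–stop cluster, so [e] is inserted between them. /vjaupaetgizejr/ → vjaupaetegizejr.
Rule 5 (final cluster simplification): /r/ is the second consonant of a word-final cluster /jr/, so it deletes. /vjaupaetegizejr/ → vjaupaetegizej.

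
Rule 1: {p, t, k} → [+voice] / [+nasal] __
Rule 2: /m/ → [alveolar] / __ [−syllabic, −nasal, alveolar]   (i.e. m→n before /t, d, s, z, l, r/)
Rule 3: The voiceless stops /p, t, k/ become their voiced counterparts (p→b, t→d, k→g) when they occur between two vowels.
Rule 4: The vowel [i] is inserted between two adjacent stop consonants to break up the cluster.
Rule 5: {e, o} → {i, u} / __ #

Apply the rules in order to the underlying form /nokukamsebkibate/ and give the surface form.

nogugansebikibadi

Rule 1 (post-nasal voicing): no segment meets the environment; /nokukamsebkibate/ is unchanged.
Rule 2 (nasal place assimilation): /m/ precedes the alveolar consonant /s/, so it assimilates in place to [n]. /nokukamsebkibate/ → nokukansebkibate.
Rule 3 (intervocalic voicing): /k/ is a voiceless stop between vowels /o/ and /u/, so it voices to [g]. /k/ is a voiceless stop between vowels /u/ and /a/, so it voices to [g]. /t/ is a voiceless stop between vowels /a/ and /e/, so it voices to [d]. /nokukansebkibate/ → nogugansebkibade.
Rule 4 (stop-cluster i-epenthesis): /b/ and /k/ form a stop–stop cluster, so [i] is inserted between them. /nogugansebkibade/ → nogugansebikibade.
Rule 5 (final vowel raising): /e/ is a mid vowel in word-final position, so it raises to [i]. /nogugansebikibade/ → nogugansebikibadi.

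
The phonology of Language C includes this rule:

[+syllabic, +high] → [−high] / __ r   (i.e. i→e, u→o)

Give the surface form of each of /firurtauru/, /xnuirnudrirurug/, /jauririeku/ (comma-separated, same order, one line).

/firurtauru/: /i/ is a high vowel immediately before /r/, so it lowers to [e]. /u/ is a high vowel immediately before /r/, so it lowers to [o]. /u/ is a high vowel immediately before /r/, so it lowers to [o]. → [ferortaoru].
/xnuirnudrirurug/: /i/ is a high vowel immediately before /r/, so it lowers to [e]. /i/ is a high vowel immediately before /r/, so it lowers to [e]. /u/ is a high vowel immediately before /r/, so it lowers to [o]. → [xnuernudrerorug].
/jauririeku/: /u/ is a high vowel immediately before /r/, so it lowers to [o]. /i/ is a high vowel immediately before /r/, so it lowers to [e]. → [jaorerieku].

ferortaoru, xnuernudrerorug, jaorerieku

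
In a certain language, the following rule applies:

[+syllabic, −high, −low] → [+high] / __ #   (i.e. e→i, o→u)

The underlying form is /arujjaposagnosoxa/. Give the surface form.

No segment of /arujjaposagnosoxa/ meets the structural description of the rule, so the form surfaces unchanged.

arujjaposagnosoxa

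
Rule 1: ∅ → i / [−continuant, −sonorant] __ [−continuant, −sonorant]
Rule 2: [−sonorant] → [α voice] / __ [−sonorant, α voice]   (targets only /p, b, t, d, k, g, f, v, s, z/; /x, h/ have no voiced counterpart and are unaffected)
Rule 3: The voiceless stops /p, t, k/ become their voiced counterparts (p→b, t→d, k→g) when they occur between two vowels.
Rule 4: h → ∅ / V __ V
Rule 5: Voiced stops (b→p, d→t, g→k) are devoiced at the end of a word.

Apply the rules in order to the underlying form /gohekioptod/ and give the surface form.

Rule 1 (stop-cluster i-epenthesis): /p/ and /t/ form a stop–stop cluster, so [i] is inserted between them. /gohekioptod/ → gohekiopitod.
Rule 2 (regressive voicing assimilation): no segment meets the environment; /gohekiopitod/ is unchanged.
Rule 3 (intervocalic voicing): /k/ is a voiceless stop between vowels /e/ and /i/, so it voices to [g]. /p/ is a voiceless stop between vowels /o/ and /i/, so it voices to [b]. /t/ is a voiceless stop between vowels /i/ and /o/, so it voices to [d]. /gohekiopitod/ → gohegiobidod.
Rule 4 (intervocalic h-deletion): /h/ occurs between vowels /o/ and /e/, so it deletes. /gohegiobidod/ → goegiobidod.
Rule 5 (final devoicing): /d/ is a voiced stop in word-final position, so it devoices to [t]. /goegiobidod/ → goegiobidot.

goegiobidot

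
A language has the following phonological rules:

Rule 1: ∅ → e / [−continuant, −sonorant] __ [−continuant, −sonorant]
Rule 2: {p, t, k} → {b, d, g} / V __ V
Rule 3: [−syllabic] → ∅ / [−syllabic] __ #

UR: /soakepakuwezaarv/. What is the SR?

Rule 1 (stop-cluster e-epenthesis): no segment meets the environment; /soakepakuwezaarv/ is unchanged.
Rule 2 (intervocalic voicing): /k/ is a voiceless stop between vowels /a/ and /e/, so it voices to [g]. /p/ is a voiceless stop between vowels /e/ and /a/, so it voices to [b]. /k/ is a voiceless stop between vowels /a/ and /u/, so it voices to [g]. /soakepakuwezaarv/ → soagebaguwezaarv.
Rule 3 (final cluster simplification): /v/ is the second consonant of a word-final cluster /rv/, so it deletes. /soagebaguwezaarv/ → soagebaguwezaar.

soagebaguwezaar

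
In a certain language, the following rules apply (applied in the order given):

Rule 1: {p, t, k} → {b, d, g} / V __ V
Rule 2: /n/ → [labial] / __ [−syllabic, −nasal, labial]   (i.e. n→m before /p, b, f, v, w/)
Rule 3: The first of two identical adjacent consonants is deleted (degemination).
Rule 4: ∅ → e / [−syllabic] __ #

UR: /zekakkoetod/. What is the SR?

zegakoedode

Rule 1 (intervocalic voicing): /k/ is a voiceless stop between vowels /e/ and /a/, so it voices to [g]. /t/ is a voiceless stop between vowels /e/ and /o/, so it voices to [d]. /zekakkoetod/ → zegakkoedod.
Rule 2 (nasal place assimilation): no segment meets the environment; /zegakkoedod/ is unchanged.
Rule 3 (degemination): /kk/ is a geminate; the first /k/ deletes. /zegakkoedod/ → zegakoedod.
Rule 4 (final e-epenthesis): the form ends in the consonant /d/, so [e] is inserted word-finally. /zegakoedod/ → zegakoedode.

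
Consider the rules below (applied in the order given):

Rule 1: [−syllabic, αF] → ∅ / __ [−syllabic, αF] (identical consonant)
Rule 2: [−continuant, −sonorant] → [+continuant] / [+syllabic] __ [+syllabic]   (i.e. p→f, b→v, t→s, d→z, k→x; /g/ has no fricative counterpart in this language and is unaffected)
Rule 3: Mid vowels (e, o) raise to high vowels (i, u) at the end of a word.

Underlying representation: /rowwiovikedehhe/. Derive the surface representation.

rowiovixezehi

Rule 1 (degemination): /ww/ is a geminate; the first /w/ deletes. /hh/ is a geminate; the first /h/ deletes. /rowwiovikedehhe/ → rowiovikedehe.
Rule 2 (intervocalic spirantization): /k/ is a stop between vowels /i/ and /e/, so it spirantizes to the fricative [x]. /d/ is a stop between vowels /e/ and /e/, so it spirantizes to the fricative [z]. /rowiovikedehe/ → rowiovixezehe.
Rule 3 (final vowel raising): /e/ is a mid vowel in word-final position, so it raises to [i]. /rowiovixezehe/ → rowiovixezehi.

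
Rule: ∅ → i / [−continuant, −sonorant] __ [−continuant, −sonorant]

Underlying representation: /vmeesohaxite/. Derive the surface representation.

vmeesohaxite

No segment of /vmeesohaxite/ meets the structural description of the rule, so the form surfaces unchanged.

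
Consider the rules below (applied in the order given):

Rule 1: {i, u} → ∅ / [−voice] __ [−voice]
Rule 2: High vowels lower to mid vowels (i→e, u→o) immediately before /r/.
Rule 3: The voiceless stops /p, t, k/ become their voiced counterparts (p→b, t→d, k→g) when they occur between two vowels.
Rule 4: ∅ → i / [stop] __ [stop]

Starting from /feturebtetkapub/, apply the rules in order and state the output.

fedorebitetikabub

Rule 1 (high vowel syncope): no segment meets the environment; /feturebtetkapub/ is unchanged.
Rule 2 (pre-rhotic lowering): /u/ is a high vowel immediately before /r/, so it lowers to [o]. /feturebtetkapub/ → fetorebtetkapub.
Rule 3 (intervocalic voicing): /t/ is a voiceless stop between vowels /e/ and /o/, so it voices to [d]. /p/ is a voiceless stop between vowels /a/ and /u/, so it voices to [b]. /fetorebtetkapub/ → fedorebtetkabub.
Rule 4 (stop-cluster i-epenthesis): /b/ and /t/ form a stop–stop cluster, so [i] is inserted between them. /t/ and /k/ form a stop–stop cluster, so [i] is inserted between them. /fedorebtetkabub/ → fedorebitetikabub.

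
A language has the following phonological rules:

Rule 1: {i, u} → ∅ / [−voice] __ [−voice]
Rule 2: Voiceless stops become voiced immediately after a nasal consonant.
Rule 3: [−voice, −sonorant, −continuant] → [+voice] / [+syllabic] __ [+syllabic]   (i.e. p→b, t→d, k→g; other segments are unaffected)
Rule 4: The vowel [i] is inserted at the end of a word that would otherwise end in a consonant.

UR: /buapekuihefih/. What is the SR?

buabeguihefhi

Rule 1 (high vowel syncope): /i/ is a high vowel flanked by voiceless consonants /f/ and /h/, so it deletes. /buapekuihefih/ → buapekuihefh.
Rule 2 (post-nasal voicing): no segment meets the environment; /buapekuihefh/ is unchanged.
Rule 3 (intervocalic voicing): /p/ is a voiceless stop between vowels /a/ and /e/, so it voices to [b]. /k/ is a voiceless stop between vowels /e/ and /u/, so it voices to [g]. /buapekuihefh/ → buabeguihefh.
Rule 4 (final i-epenthesis): the form ends in the consonant /h/, so [i] is inserted word-finally. /buabeguihefh/ → buabeguihefhi.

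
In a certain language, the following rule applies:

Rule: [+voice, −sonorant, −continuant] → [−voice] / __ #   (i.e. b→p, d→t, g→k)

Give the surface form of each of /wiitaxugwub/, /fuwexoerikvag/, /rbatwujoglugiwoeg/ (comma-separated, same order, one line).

wiitaxugwup, fuwexoerikvak, rbatwujoglugiwoek

/wiitaxugwub/: /b/ is a voiced stop in word-final position, so it devoices to [p]. → [wiitaxugwup].
/fuwexoerikvag/: /g/ is a voiced stop in word-final position, so it devoices to [k]. → [fuwexoerikvak].
/rbatwujoglugiwoeg/: /g/ is a voiced stop in word-final position, so it devoices to [k]. → [rbatwujoglugiwoek].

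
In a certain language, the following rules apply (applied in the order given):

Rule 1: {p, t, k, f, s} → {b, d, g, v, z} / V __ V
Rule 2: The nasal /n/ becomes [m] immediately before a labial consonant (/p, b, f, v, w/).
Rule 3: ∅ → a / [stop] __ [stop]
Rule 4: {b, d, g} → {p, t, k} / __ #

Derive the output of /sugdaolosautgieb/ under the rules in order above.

sugadaolozautagiep

Rule 1 (intervocalic voicing): /s/ is a voiceless obstruent between vowels /o/ and /a/, so it voices to [z]. /sugdaolosautgieb/ → sugdaolozautgieb.
Rule 2 (nasal place assimilation): no segment meets the environment; /sugdaolozautgieb/ is unchanged.
Rule 3 (stop-cluster a-epenthesis): /g/ and /d/ form a stop–stop cluster, so [a] is inserted between them. /t/ and /g/ form a stop–stop cluster, so [a] is inserted between them. /sugdaolozautgieb/ → sugadaolozautagieb.
Rule 4 (final devoicing): /b/ is a voiced stop in word-final position, so it devoices to [p]. /sugadaolozautagieb/ → sugadaolozautagiep.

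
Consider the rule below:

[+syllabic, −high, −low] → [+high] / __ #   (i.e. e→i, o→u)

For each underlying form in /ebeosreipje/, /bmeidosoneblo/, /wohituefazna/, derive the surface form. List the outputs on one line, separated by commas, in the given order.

/ebeosreipje/: /e/ is a mid vowel in word-final position, so it raises to [i]. → [ebeosreipji].
/bmeidosoneblo/: /o/ is a mid vowel in word-final position, so it raises to [u]. → [bmeidosoneblu].
/wohituefazna/: the rule's environment is not met; surfaces unchanged as [wohituefazna].

ebeosreipji, bmeidosoneblu, wohituefazna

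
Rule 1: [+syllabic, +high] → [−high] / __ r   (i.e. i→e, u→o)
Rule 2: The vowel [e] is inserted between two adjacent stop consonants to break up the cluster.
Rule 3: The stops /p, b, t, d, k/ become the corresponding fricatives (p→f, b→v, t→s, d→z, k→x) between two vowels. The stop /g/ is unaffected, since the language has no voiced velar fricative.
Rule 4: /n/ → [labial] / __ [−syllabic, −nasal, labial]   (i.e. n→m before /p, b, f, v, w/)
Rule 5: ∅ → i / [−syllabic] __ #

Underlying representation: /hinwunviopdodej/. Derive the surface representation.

himwumviofezozeji

Rule 1 (pre-rhotic lowering): no segment meets the environment; /hinwunviopdodej/ is unchanged.
Rule 2 (stop-cluster e-epenthesis): /p/ and /d/ form a stop–stop cluster, so [e] is inserted between them. /hinwunviopdodej/ → hinwunviopedodej.
Rule 3 (intervocalic spirantization): /p/ is a stop between vowels /o/ and /e/, so it spirantizes to the fricative [f]. /d/ is a stop between vowels /e/ and /o/, so it spirantizes to the fricative [z]. /d/ is a stop between vowels /o/ and /e/, so it spirantizes to the fricative [z]. /hinwunviopedodej/ → hinwunviofezozej.
Rule 4 (nasal place assimilation): /n/ precedes the labial consonant /w/, so it assimilates in place to [m]. /n/ precedes the labial consonant /v/, so it assimilates in place to [m]. /hinwunviofezozej/ → himwumviofezozej.
Rule 5 (final i-epenthesis): the form ends in the consonant /j/, so [i] is inserted word-finally. /himwumviofezozej/ → himwumviofezozeji.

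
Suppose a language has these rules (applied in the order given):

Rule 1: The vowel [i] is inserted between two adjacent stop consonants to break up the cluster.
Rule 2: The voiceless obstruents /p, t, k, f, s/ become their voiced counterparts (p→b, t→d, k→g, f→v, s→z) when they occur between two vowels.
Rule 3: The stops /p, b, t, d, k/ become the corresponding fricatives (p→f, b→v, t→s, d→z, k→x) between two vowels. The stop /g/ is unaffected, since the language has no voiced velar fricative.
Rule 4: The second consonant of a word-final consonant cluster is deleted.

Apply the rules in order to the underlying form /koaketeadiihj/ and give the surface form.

koagezeaziih

Rule 1 (stop-cluster i-epenthesis): no segment meets the environment; /koaketeadiihj/ is unchanged.
Rule 2 (intervocalic voicing): /k/ is a voiceless obstruent between vowels /a/ and /e/, so it voices to [g]. /t/ is a voiceless obstruent between vowels /e/ and /e/, so it voices to [d]. /koaketeadiihj/ → koagedeadiihj.
Rule 3 (intervocalic spirantization): /d/ is a stop between vowels /e/ and /e/, so it spirantizes to the fricative [z]. /d/ is a stop between vowels /a/ and /i/, so it spirantizes to the fricative [z]. /koagedeadiihj/ → koagezeaziihj.
Rule 4 (final cluster simplification): /j/ is the second consonant of a word-final cluster /hj/, so it deletes. /koagezeaziihj/ → koagezeaziih.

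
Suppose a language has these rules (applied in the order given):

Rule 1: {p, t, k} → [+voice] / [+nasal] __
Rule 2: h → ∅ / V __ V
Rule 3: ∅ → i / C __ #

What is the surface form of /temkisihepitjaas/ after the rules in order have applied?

temgisiepitjaasi

Rule 1 (post-nasal voicing): /k/ is a voiceless stop immediately after the nasal /m/, so it voices to [g]. /temkisihepitjaas/ → temgisihepitjaas.
Rule 2 (intervocalic h-deletion): /h/ occurs between vowels /i/ and /e/, so it deletes. /temgisihepitjaas/ → temgisiepitjaas.
Rule 3 (final i-epenthesis): the form ends in the consonant /s/, so [i] is inserted word-finally. /temgisiepitjaas/ → temgisiepitjaasi.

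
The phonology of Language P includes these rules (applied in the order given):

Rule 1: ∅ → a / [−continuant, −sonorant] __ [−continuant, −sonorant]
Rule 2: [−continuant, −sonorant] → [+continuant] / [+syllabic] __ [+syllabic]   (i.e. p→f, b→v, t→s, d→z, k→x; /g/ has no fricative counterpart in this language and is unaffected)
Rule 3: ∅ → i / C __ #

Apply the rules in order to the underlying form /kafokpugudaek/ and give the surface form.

kafoxafuguzaeki

Rule 1 (stop-cluster a-epenthesis): /k/ and /p/ form a stop–stop cluster, so [a] is inserted between them. /kafokpugudaek/ → kafokapugudaek.
Rule 2 (intervocalic spirantization): /k/ is a stop between vowels /o/ and /a/, so it spirantizes to the fricative [x]. /p/ is a stop between vowels /a/ and /u/, so it spirantizes to the fricative [f]. /d/ is a stop between vowels /u/ and /a/, so it spirantizes to the fricative [z]. /kafokapugudaek/ → kafoxafuguzaek.
Rule 3 (final i-epenthesis): the form ends in the consonant /k/, so [i] is inserted word-finally. /kafoxafuguzaek/ → kafoxafuguzaeki.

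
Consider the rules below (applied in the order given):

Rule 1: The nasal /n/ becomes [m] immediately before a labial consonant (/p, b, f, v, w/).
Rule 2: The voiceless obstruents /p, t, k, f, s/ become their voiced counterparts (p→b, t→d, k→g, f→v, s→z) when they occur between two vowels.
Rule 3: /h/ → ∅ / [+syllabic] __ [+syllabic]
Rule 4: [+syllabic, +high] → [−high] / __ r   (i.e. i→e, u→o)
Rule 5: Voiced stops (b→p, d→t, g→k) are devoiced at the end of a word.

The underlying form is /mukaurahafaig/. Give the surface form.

Rule 1 (nasal place assimilation): no segment meets the environment; /mukaurahafaig/ is unchanged.
Rule 2 (intervocalic voicing): /k/ is a voiceless obstruent between vowels /u/ and /a/, so it voices to [g]. /f/ is a voiceless obstruent between vowels /a/ and /a/, so it voices to [v]. /mukaurahafaig/ → mugaurahavaig.
Rule 3 (intervocalic h-deletion): /h/ occurs between vowels /a/ and /a/, so it deletes. /mugaurahavaig/ → mugauraavaig.
Rule 4 (pre-rhotic lowering): /u/ is a high vowel immediately before /r/, so it lowers to [o]. /mugauraavaig/ → mugaoraavaig.
Rule 5 (final devoicing): /g/ is a voiced stop in word-final position, so it devoices to [k]. /mugaoraavaig/ → mugaoraavaik.

mugaoraavaik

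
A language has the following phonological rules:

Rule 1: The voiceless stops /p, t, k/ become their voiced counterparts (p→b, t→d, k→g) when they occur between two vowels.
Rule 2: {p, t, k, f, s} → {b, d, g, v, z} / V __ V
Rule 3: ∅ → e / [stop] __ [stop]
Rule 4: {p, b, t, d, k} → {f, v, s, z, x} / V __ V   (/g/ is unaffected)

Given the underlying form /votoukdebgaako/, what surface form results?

vozouxezevegaago

Rule 1 (intervocalic voicing): /t/ is a voiceless stop between vowels /o/ and /o/, so it voices to [d]. /k/ is a voiceless stop between vowels /a/ and /o/, so it voices to [g]. /votoukdebgaako/ → vodoukdebgaago.
Rule 2 (intervocalic voicing): no segment meets the environment; /vodoukdebgaago/ is unchanged.
Rule 3 (stop-cluster e-epenthesis): /k/ and /d/ form a stop–stop cluster, so [e] is inserted between them. /b/ and /g/ form a stop–stop cluster, so [e] is inserted between them. /vodoukdebgaago/ → vodoukedebegaago.
Rule 4 (intervocalic spirantization): /d/ is a stop between vowels /o/ and /o/, so it spirantizes to the fricative [z]. /k/ is a stop between vowels /u/ and /e/, so it spirantizes to the fricative [x]. /d/ is a stop between vowels /e/ and /e/, so it spirantizes to the fricative [z]. /b/ is a stop between vowels /e/ and /e/, so it spirantizes to the fricative [v]. /vodoukedebegaago/ → vozouxezevegaago.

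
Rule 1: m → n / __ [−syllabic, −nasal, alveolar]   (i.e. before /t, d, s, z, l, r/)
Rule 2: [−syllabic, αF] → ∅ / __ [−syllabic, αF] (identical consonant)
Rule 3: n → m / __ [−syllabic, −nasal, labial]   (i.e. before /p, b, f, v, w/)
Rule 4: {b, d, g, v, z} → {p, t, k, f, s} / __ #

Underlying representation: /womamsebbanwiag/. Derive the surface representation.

Rule 1 (nasal place assimilation): /m/ precedes the alveolar consonant /s/, so it assimilates in place to [n]. /womamsebbanwiag/ → womansebbanwiag.
Rule 2 (degemination): /bb/ is a geminate; the first /b/ deletes. /womansebbanwiag/ → womansebanwiag.
Rule 3 (nasal place assimilation): /n/ precedes the labial consonant /w/, so it assimilates in place to [m]. /womansebanwiag/ → womansebamwiag.
Rule 4 (final devoicing): /g/ is a voiced obstruent in word-final position, so it devoices to [k]. /womansebamwiag/ → womansebamwiak.

womansebamwiak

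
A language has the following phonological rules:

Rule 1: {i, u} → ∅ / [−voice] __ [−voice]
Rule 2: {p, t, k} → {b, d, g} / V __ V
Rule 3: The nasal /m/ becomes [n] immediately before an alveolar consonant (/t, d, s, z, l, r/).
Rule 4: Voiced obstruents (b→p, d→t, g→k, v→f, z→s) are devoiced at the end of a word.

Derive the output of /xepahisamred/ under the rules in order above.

Rule 1 (high vowel syncope): /i/ is a high vowel flanked by voiceless consonants /h/ and /s/, so it deletes. /xepahisamred/ → xepahsamred.
Rule 2 (intervocalic voicing): /p/ is a voiceless stop between vowels /e/ and /a/, so it voices to [b]. /xepahsamred/ → xebahsamred.
Rule 3 (nasal place assimilation): /m/ precedes the alveolar consonant /r/, so it assimilates in place to [n]. /xebahsamred/ → xebahsanred.
Rule 4 (final devoicing): /d/ is a voiced obstruent in word-final position, so it devoices to [t]. /xebahsanred/ → xebahsanret.

xebahsanret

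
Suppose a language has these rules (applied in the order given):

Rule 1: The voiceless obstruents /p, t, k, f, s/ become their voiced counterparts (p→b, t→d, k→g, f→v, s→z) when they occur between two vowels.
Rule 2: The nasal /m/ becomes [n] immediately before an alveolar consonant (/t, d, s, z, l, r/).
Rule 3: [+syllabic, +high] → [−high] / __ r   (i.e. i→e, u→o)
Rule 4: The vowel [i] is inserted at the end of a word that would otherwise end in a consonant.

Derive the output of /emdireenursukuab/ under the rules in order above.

Rule 1 (intervocalic voicing): /k/ is a voiceless obstruent between vowels /u/ and /u/, so it voices to [g]. /emdireenursukuab/ → emdireenursuguab.
Rule 2 (nasal place assimilation): /m/ precedes the alveolar consonant /d/, so it assimilates in place to [n]. /emdireenursuguab/ → endireenursuguab.
Rule 3 (pre-rhotic lowering): /i/ is a high vowel immediately before /r/, so it lowers to [e]. /u/ is a high vowel immediately before /r/, so it lowers to [o]. /endireenursuguab/ → endereenorsuguab.
Rule 4 (final i-epenthesis): the form ends in the consonant /b/, so [i] is inserted word-finally. /endereenorsuguab/ → endereenorsuguabi.

endereenorsuguabi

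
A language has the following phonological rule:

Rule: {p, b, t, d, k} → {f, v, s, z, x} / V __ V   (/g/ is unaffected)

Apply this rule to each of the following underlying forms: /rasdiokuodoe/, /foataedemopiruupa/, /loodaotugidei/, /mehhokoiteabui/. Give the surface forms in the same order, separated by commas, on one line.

rasdioxuozoe, foasaezemofiruufa, loozaosugizei, mehhoxoiseavui

/rasdiokuodoe/: /k/ is a stop between vowels /o/ and /u/, so it spirantizes to the fricative [x]. /d/ is a stop between vowels /o/ and /o/, so it spirantizes to the fricative [z]. → [rasdioxuozoe].
/foataedemopiruupa/: /t/ is a stop between vowels /a/ and /a/, so it spirantizes to the fricative [s]. /d/ is a stop between vowels /e/ and /e/, so it spirantizes to the fricative [z]. /p/ is a stop between vowels /o/ and /i/, so it spirantizes to the fricative [f]. /p/ is a stop between vowels /u/ and /a/, so it spirantizes to the fricative [f]. → [foasaezemofiruufa].
/loodaotugidei/: /d/ is a stop between vowels /o/ and /a/, so it spirantizes to the fricative [z]. /t/ is a stop between vowels /o/ and /u/, so it spirantizes to the fricative [s]. /d/ is a stop between vowels /i/ and /e/, so it spirantizes to the fricative [z]. → [loozaosugizei].
/mehhokoiteabui/: /k/ is a stop between vowels /o/ and /o/, so it spirantizes to the fricative [x]. /t/ is a stop between vowels /i/ and /e/, so it spirantizes to the fricative [s]. /b/ is a stop between vowels /a/ and /u/, so it spirantizes to the fricative [v]. → [mehhoxoiseavui].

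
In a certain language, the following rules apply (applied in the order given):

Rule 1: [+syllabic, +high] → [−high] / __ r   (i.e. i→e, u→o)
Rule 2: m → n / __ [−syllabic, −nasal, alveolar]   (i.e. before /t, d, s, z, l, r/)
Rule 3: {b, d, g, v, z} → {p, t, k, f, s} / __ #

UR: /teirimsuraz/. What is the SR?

Rule 1 (pre-rhotic lowering): /i/ is a high vowel immediately before /r/, so it lowers to [e]. /u/ is a high vowel immediately before /r/, so it lowers to [o]. /teirimsuraz/ → teerimsoraz.
Rule 2 (nasal place assimilation): /m/ precedes the alveolar consonant /s/, so it assimilates in place to [n]. /teerimsoraz/ → teerinsoraz.
Rule 3 (final devoicing): /z/ is a voiced obstruent in word-final position, so it devoices to [s]. /teerinsoraz/ → teerinsoras.

teerinsoras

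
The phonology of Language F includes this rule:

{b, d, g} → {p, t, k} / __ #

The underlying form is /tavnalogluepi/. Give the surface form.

No segment of /tavnalogluepi/ meets the structural description of the rule, so the form surfaces unchanged.

tavnalogluepi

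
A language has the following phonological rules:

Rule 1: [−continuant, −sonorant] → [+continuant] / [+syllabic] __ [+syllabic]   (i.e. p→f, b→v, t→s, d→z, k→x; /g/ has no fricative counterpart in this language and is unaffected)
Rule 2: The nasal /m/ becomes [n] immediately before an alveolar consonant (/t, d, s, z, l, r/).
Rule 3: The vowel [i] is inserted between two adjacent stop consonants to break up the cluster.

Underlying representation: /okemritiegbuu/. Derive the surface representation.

oxenrisiegibuu

Rule 1 (intervocalic spirantization): /k/ is a stop between vowels /o/ and /e/, so it spirantizes to the fricative [x]. /t/ is a stop between vowels /i/ and /i/, so it spirantizes to the fricative [s]. /okemritiegbuu/ → oxemrisiegbuu.
Rule 2 (nasal place assimilation): /m/ precedes the alveolar consonant /r/, so it assimilates in place to [n]. /oxemrisiegbuu/ → oxenrisiegbuu.
Rule 3 (stop-cluster i-epenthesis): /g/ and /b/ form a stop–stop cluster, so [i] is inserted between them. /oxenrisiegbuu/ → oxenrisiegibuu.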